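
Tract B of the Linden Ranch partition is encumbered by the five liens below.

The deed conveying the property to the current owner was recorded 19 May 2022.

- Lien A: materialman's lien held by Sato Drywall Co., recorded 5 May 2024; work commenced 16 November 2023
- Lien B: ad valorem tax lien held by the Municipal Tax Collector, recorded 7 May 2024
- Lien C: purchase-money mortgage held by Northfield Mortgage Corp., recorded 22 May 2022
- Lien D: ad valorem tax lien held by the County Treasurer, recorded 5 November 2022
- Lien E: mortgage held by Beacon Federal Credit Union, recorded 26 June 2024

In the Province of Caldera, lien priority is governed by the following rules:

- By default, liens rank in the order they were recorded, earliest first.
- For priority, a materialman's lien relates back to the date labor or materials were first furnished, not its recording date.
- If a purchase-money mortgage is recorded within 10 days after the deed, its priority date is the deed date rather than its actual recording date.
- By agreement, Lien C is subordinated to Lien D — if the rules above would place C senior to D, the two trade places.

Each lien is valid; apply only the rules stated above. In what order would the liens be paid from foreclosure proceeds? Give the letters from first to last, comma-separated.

Adjusting effective dates: A relates back to 16 November 2023 (work commenced); C was recorded within the 10-day window, so its effective date is the deed date 19 May 2022.
Sorted by effective date: C (19 May 2022), D (5 November 2022), A (16 November 2023), B (7 May 2024), E (26 June 2024).
C would otherwise be senior to D, so under the subordination agreement C and D exchange positions.

D, C, A, B, E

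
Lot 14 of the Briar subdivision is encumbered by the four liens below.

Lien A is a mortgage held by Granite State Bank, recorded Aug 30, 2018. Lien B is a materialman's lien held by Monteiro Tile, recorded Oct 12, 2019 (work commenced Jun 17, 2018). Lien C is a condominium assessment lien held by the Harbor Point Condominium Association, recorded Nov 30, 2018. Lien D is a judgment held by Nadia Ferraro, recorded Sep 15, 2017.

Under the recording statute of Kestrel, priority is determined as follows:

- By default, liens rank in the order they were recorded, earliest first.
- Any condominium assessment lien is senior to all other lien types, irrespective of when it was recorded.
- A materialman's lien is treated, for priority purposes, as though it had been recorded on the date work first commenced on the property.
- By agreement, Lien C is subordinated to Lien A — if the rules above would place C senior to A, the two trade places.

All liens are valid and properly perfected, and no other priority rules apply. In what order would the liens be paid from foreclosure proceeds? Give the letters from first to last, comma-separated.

First, effective dates: B is treated as recorded Jun 17, 2018, the work-commencement date.
C is a condominium assessment lien and takes priority over every other lien.
The other liens, earliest effective date first: D (Sep 15, 2017), B (Jun 17, 2018), A (Aug 30, 2018).
C would otherwise be senior to A, so under the subordination agreement C and A exchange positions.

A, D, B, C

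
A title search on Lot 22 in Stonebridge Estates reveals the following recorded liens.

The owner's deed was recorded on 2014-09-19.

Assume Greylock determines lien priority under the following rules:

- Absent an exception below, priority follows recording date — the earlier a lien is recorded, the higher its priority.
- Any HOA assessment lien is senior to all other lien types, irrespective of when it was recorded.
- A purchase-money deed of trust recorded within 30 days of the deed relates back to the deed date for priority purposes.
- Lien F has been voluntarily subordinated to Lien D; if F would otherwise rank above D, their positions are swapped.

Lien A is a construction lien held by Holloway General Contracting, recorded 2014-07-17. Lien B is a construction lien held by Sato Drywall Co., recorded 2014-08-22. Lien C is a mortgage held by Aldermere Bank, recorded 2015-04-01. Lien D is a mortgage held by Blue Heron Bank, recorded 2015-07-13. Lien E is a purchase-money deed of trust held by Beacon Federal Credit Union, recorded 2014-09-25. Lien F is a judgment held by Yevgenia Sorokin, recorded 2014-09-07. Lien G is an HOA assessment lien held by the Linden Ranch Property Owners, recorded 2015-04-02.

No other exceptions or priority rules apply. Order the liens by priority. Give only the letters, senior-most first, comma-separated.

G, A, B, D, E, C, F

Effective dates after the stated exceptions: E's effective date is the deed date, 2014-09-19.
As an HOA assessment lien, G is senior to every other lien.
Ordering the rest by effective date: A (2014-07-17), B (2014-08-22), F (2014-09-07), E (2014-09-19), C (2015-04-01), D (2015-07-13).
F would otherwise be senior to D, so under the subordination agreement F and D exchange positions.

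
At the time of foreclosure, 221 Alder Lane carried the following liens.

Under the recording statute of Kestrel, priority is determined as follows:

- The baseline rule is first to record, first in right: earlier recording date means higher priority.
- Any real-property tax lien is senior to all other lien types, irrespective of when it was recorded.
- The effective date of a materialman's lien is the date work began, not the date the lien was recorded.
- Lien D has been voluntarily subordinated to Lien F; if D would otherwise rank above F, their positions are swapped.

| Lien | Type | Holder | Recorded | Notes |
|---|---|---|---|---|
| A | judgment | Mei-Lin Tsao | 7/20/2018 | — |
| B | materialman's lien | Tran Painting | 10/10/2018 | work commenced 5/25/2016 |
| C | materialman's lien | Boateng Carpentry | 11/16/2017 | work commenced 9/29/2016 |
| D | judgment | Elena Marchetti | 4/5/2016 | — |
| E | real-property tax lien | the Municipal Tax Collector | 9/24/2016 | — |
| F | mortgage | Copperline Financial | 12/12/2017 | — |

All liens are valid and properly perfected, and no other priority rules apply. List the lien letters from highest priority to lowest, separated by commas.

Effective dates after the stated exceptions: B is treated as recorded 5/25/2016, the work-commencement date; C's effective date is 9/29/2016, when work began.
E is a real-property tax lien, so it outranks all other liens regardless of date.
Remaining liens by effective date: D (4/5/2016), B (5/25/2016), C (9/29/2016), F (12/12/2017), A (7/20/2018).
The subordination applies — D was senior to F — so D and F swap.

E, F, B, C, D, A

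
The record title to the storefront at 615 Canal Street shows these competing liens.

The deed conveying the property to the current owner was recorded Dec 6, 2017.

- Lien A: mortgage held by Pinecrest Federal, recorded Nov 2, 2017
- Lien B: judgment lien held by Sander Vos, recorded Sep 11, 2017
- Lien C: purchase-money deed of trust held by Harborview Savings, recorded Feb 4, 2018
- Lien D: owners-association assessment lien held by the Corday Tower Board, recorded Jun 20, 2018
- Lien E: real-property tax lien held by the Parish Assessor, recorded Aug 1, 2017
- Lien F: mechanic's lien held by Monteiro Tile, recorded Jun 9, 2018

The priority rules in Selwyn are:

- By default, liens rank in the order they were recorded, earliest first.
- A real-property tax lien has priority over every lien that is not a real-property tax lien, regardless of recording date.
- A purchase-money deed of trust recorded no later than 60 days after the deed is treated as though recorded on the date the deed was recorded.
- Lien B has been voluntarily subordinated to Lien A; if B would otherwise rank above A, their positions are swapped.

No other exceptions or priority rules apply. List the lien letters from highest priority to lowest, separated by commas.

E, A, B, C, F, D

First, effective dates: C relates back to the deed date Dec 6, 2017.
E is a real-property tax lien, so it outranks all other liens regardless of date.
Among the remaining liens, by effective date: B (Sep 11, 2017), A (Nov 2, 2017), C (Dec 6, 2017), F (Jun 9, 2018), D (Jun 20, 2018).
B would otherwise be senior to A, so under the subordination agreement B and A exchange positions.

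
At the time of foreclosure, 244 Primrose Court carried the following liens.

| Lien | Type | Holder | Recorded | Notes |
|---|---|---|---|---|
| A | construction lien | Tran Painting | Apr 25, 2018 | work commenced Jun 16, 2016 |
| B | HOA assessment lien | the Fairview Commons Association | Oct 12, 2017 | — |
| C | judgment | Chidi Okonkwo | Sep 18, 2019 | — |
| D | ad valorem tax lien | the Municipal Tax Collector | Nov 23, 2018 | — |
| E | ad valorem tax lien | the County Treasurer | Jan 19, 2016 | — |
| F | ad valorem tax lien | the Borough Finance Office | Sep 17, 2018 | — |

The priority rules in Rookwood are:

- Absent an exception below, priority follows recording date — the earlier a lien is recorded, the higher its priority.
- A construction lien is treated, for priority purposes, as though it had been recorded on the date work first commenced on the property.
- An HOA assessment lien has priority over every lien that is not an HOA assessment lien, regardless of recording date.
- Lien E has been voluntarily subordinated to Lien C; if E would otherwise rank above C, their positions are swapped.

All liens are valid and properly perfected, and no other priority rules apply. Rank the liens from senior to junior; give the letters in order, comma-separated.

B, C, A, F, D, E

First, effective dates: A relates back to Jun 16, 2016 (work commenced).
As an HOA assessment lien, B is senior to every other lien.
The other liens, earliest effective date first: E (Jan 19, 2016), A (Jun 16, 2016), F (Sep 17, 2018), D (Nov 23, 2018), C (Sep 18, 2019).
E would otherwise be senior to C, so under the subordination agreement E and C exchange positions.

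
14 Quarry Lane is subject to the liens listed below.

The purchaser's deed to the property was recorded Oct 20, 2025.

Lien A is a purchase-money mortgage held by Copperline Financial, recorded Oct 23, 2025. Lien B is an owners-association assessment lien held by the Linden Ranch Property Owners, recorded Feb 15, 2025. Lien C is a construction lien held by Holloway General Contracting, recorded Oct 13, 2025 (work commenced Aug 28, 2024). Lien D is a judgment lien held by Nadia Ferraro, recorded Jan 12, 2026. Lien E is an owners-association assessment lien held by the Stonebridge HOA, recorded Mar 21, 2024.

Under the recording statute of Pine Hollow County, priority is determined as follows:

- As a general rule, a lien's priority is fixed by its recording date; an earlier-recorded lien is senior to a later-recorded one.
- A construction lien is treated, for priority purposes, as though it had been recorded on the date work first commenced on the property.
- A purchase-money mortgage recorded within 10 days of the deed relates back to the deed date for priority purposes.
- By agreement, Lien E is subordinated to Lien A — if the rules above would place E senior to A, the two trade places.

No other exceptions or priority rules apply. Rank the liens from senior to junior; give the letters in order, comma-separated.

Effective dates after the stated exceptions: A relates back to the deed date Oct 20, 2025; C's effective date is Aug 28, 2024, when work began.
Sorted by effective date: E (Mar 21, 2024), C (Aug 28, 2024), B (Feb 15, 2025), A (Oct 20, 2025), D (Jan 12, 2026).
The subordination applies — E was senior to A — so E and A swap.

A, C, B, E, D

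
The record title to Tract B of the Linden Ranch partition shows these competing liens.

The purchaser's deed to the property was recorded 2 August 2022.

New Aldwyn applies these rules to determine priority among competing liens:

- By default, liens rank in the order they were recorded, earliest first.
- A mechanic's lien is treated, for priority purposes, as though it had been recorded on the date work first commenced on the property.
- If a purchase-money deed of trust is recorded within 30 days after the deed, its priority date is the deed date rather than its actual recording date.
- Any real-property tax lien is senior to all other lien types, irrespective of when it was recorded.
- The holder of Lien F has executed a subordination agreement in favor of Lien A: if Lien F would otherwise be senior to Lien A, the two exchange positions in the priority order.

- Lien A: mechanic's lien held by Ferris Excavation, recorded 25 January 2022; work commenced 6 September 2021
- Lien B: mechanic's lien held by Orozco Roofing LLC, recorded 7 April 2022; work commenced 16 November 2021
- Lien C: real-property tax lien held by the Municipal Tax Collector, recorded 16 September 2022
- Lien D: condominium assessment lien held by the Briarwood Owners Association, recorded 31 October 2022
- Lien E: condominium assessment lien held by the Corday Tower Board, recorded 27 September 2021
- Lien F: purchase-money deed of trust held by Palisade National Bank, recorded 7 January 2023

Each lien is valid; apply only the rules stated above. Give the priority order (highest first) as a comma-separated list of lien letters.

Adjusting effective dates: A's effective date is 6 September 2021, when work began; B's effective date is 16 November 2021, when work began; F was recorded 158 days after the deed, outside the 30-day window, so it keeps its recording date.
C is a real-property tax lien, so it outranks all other liens regardless of date.
Remaining liens by effective date: A (6 September 2021), E (27 September 2021), B (16 November 2021), D (31 October 2022), F (7 January 2023).
Since F is not senior to A, the subordination leaves the order unchanged.

C, A, E, B, D, F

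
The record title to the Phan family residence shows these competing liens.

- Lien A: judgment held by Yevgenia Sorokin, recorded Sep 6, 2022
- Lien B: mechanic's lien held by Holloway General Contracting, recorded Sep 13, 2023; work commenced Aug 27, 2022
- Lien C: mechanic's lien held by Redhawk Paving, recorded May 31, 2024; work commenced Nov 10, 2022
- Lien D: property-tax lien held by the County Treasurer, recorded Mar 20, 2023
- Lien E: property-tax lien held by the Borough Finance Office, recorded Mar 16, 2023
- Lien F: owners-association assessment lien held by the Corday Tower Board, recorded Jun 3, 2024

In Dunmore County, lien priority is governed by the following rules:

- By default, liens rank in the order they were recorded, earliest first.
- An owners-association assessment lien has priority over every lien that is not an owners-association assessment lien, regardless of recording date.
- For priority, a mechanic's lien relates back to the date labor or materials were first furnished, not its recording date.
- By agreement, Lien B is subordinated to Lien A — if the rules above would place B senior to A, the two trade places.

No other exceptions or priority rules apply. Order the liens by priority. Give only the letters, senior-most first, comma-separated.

First, effective dates: B is treated as recorded Aug 27, 2022, the work-commencement date; C is treated as recorded Nov 10, 2022, the work-commencement date.
F, as an owners-association assessment lien, has superpriority and ranks first.
Ordering the rest by effective date: B (Aug 27, 2022), A (Sep 6, 2022), C (Nov 10, 2022), E (Mar 16, 2023), D (Mar 20, 2023).
The subordination applies — B was senior to A — so B and A swap.

F, A, B, C, E, D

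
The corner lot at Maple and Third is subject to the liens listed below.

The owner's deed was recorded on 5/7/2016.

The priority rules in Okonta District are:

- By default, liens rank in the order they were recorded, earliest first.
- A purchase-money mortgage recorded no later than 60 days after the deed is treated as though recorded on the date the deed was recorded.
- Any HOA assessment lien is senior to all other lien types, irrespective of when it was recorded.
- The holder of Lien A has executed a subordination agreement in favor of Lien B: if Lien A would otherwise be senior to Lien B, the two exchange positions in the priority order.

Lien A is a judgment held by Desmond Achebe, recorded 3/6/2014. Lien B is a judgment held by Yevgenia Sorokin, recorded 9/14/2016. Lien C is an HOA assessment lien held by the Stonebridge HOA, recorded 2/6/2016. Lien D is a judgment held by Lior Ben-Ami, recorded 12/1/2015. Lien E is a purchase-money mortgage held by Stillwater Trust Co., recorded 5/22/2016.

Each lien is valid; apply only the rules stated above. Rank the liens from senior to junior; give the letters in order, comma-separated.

C, B, D, E, A

Adjusting effective dates: E's effective date is the deed date, 5/7/2016.
As an HOA assessment lien, C is senior to every other lien.
The other liens, earliest effective date first: A (3/6/2014), D (12/1/2015), E (5/7/2016), B (9/14/2016).
Because A would otherwise rank above B, the subordination swaps them.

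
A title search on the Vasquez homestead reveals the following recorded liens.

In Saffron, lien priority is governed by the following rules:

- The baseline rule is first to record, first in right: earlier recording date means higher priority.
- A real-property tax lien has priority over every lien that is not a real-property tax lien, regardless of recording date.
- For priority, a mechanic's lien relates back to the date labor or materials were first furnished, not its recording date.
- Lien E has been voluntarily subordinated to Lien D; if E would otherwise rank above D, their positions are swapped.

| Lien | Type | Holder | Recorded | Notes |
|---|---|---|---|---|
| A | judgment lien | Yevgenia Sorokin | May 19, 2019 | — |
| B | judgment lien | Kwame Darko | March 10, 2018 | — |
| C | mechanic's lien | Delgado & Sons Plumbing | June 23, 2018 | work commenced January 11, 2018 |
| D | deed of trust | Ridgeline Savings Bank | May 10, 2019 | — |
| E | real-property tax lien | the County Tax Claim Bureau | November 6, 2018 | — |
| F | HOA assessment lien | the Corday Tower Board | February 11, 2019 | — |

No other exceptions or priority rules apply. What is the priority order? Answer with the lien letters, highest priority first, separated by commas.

Effective dates after the stated exceptions: C's effective date is January 11, 2018, when work began.
As a real-property tax lien, E is senior to every other lien.
Ordering the rest by effective date: C (January 11, 2018), B (March 10, 2018), F (February 11, 2019), D (May 10, 2019), A (May 19, 2019).
E is senior to D before the subordination, so the two trade places.

D, C, B, F, E, A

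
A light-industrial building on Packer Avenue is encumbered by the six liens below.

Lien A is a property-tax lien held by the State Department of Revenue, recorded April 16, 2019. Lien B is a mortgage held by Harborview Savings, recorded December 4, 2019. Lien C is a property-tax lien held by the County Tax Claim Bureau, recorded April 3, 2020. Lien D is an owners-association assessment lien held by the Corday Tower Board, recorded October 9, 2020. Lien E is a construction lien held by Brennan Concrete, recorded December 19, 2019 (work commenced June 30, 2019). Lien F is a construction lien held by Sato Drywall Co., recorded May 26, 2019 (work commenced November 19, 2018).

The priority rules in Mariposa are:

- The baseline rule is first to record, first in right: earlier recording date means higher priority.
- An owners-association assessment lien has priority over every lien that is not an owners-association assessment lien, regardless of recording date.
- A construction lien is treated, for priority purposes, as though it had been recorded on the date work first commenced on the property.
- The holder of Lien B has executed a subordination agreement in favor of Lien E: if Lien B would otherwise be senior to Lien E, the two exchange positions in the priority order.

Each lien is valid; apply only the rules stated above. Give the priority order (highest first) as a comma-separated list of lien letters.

First, effective dates: E's effective date is June 30, 2019, when work began; F's effective date is November 19, 2018, when work began.
D is an owners-association assessment lien, so it outranks all other liens regardless of date.
The other liens, earliest effective date first: F (November 19, 2018), A (April 16, 2019), E (June 30, 2019), B (December 4, 2019), C (April 3, 2020).
B is already junior to E, so the subordination agreement changes nothing.

D, F, A, E, B, C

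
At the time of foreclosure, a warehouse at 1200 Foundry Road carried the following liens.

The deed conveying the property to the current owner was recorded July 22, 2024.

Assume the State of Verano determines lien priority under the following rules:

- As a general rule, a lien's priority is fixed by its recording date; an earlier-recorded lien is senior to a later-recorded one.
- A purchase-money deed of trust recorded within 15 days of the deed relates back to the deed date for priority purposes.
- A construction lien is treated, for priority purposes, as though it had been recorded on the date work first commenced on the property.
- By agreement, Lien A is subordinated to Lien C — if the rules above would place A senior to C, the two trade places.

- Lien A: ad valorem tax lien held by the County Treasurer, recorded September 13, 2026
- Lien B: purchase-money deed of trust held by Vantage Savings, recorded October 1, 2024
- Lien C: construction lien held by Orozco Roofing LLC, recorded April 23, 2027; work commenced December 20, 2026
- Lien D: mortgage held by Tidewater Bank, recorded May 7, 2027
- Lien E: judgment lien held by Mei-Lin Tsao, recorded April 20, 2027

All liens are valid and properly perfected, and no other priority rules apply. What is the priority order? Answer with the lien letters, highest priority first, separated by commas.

Adjusting effective dates: B was recorded 71 days after the deed — beyond 15 days — so no relation-back applies; C is treated as recorded December 20, 2026, the work-commencement date.
Sorted by effective date: B (October 1, 2024), A (September 13, 2026), C (December 20, 2026), E (April 20, 2027), D (May 7, 2027).
Because A would otherwise rank above C, the subordination swaps them.

B, C, A, E, D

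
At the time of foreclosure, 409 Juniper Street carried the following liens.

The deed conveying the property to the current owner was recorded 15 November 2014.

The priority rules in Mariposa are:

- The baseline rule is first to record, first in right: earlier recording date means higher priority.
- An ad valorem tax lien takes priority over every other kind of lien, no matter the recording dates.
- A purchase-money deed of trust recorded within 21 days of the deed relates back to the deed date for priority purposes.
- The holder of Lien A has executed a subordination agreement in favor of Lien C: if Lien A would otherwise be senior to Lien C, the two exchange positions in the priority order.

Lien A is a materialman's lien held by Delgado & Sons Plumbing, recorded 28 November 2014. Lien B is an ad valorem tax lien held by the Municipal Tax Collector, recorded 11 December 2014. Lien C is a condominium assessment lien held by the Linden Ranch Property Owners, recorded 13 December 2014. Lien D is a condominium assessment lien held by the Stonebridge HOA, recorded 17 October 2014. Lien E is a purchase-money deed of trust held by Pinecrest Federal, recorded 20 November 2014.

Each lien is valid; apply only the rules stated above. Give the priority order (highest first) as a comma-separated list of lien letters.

Adjusting effective dates: E was recorded within the 21-day window, so its effective date is the deed date 15 November 2014.
B, as an ad valorem tax lien, has superpriority and ranks first.
Ordering the rest by effective date: D (17 October 2014), E (15 November 2014), A (28 November 2014), C (13 December 2014).
A is senior to C before the subordination, so the two trade places.

B, D, E, C, A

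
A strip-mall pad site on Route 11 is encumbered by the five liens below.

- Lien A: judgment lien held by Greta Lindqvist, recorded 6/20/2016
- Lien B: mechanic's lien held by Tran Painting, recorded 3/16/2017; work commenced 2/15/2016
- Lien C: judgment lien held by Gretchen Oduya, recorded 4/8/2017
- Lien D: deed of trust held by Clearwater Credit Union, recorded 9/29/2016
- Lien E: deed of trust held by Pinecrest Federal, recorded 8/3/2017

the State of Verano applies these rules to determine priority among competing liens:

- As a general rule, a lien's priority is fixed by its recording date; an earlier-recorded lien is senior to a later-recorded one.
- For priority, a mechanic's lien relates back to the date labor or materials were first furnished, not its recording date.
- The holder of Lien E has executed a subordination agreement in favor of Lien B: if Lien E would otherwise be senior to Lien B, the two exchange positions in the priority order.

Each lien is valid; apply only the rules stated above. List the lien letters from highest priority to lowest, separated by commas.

B, A, D, C, E

Adjusting effective dates: B relates back to 2/15/2016 (work commenced).
Sorted by effective date: B (2/15/2016), A (6/20/2016), D (9/29/2016), C (4/8/2017), E (8/3/2017).
E is already junior to B, so the subordination agreement changes nothing.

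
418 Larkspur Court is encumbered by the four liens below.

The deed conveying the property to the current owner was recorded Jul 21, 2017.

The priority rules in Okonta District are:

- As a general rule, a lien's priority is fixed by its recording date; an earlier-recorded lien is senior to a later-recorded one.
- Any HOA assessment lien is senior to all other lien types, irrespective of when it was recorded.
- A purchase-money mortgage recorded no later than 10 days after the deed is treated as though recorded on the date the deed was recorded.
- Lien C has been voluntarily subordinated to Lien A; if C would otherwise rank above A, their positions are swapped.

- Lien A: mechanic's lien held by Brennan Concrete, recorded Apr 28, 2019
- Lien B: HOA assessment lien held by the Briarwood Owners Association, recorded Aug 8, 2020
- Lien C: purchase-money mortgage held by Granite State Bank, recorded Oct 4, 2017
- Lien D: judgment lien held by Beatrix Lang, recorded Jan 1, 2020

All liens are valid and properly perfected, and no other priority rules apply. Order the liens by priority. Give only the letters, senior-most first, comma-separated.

B, A, C, D

Adjusting effective dates: C was recorded 75 days after the deed, outside the 10-day window, so it keeps its recording date.
B is an HOA assessment lien and takes priority over every other lien.
Ordering the rest by effective date: C (Oct 4, 2017), A (Apr 28, 2019), D (Jan 1, 2020).
Because C would otherwise rank above A, the subordination swaps them.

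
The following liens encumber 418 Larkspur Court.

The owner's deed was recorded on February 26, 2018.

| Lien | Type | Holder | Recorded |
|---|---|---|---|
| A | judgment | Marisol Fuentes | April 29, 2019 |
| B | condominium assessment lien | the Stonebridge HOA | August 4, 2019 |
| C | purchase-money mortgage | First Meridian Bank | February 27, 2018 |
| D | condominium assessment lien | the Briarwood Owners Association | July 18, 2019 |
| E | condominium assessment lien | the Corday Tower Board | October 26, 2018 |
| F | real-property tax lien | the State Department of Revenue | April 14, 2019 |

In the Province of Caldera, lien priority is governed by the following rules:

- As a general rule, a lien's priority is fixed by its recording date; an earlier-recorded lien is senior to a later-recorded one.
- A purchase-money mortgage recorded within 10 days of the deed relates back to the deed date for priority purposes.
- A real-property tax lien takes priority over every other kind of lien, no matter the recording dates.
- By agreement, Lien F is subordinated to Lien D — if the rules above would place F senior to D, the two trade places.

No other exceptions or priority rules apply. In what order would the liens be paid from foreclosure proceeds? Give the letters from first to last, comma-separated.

D, C, E, A, F, B

Effective dates after the stated exceptions: C's effective date is the deed date, February 26, 2018.
F, as a real-property tax lien, has superpriority and ranks first.
The other liens, earliest effective date first: C (February 26, 2018), E (October 26, 2018), A (April 29, 2019), D (July 18, 2019), B (August 4, 2019).
Because F would otherwise rank above D, the subordination swaps them.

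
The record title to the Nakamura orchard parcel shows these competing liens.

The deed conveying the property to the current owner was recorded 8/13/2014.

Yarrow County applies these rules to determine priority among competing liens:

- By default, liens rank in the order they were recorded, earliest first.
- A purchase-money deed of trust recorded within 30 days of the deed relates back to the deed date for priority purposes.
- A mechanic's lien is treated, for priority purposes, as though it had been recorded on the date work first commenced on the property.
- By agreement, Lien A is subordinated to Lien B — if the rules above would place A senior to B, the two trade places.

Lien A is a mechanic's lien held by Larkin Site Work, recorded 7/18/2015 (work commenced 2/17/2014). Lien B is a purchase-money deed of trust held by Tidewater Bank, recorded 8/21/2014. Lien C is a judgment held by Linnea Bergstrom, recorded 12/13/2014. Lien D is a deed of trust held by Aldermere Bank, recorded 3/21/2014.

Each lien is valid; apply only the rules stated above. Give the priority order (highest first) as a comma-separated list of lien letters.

B, D, A, C

Adjusting effective dates: A is treated as recorded 2/17/2014, the work-commencement date; B relates back to the deed date 8/13/2014.
By effective date, earliest first: A (2/17/2014), D (3/21/2014), B (8/13/2014), C (12/13/2014).
A is senior to B before the subordination, so the two trade places.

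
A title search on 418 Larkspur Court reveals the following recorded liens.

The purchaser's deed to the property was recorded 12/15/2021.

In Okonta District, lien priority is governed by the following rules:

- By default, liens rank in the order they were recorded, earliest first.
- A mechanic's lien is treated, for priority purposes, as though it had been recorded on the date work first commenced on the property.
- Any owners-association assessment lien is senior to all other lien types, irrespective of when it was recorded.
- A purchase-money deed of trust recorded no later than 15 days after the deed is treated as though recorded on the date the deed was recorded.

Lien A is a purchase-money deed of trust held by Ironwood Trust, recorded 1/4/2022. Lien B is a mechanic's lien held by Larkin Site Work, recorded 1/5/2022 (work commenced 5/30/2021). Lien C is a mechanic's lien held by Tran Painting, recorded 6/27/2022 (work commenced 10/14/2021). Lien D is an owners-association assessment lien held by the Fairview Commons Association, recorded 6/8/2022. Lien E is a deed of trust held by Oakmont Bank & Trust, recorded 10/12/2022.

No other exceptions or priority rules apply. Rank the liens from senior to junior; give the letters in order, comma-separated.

Effective dates after the stated exceptions: A was recorded 20 days after the deed — beyond 15 days — so no relation-back applies; B's effective date is 5/30/2021, when work began; C's effective date is 10/14/2021, when work began.
As an owners-association assessment lien, D is senior to every other lien.
Remaining liens by effective date: B (5/30/2021), C (10/14/2021), A (1/4/2022), E (10/12/2022).

D, B, C, A, E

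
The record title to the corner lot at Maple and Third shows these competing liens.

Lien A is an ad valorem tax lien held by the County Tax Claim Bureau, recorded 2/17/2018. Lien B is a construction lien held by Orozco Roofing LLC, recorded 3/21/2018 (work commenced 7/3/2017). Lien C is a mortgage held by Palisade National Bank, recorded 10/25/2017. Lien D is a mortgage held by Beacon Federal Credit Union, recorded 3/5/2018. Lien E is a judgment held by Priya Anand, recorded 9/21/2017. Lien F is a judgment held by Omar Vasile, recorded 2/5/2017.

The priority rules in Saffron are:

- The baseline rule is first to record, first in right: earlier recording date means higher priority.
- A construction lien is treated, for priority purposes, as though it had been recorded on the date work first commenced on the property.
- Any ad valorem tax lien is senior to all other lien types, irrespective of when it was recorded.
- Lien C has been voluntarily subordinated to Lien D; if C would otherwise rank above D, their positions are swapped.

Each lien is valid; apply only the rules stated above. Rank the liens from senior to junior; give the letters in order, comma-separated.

A, F, B, E, D, C

Effective dates after the stated exceptions: B's effective date is 7/3/2017, when work began.
A, as an ad valorem tax lien, has superpriority and ranks first.
Remaining liens by effective date: F (2/5/2017), B (7/3/2017), E (9/21/2017), C (10/25/2017), D (3/5/2018).
The subordination applies — C was senior to D — so C and D swap.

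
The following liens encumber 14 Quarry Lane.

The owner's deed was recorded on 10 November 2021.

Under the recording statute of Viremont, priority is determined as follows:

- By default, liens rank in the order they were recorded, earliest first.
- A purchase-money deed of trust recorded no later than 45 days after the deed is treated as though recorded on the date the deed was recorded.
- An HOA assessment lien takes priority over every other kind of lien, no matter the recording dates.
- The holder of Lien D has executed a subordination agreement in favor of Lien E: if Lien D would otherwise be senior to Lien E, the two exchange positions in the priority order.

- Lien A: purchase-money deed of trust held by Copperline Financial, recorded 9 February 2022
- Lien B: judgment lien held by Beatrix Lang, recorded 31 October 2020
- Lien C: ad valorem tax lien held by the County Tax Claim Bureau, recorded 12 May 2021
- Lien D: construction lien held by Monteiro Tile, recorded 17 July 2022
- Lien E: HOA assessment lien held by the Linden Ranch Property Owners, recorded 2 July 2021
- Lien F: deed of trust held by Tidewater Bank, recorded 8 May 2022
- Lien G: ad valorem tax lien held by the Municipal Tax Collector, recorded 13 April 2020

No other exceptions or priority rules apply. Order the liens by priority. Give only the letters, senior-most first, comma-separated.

E, G, B, C, A, F, D

Effective dates after the stated exceptions: A was recorded 91 days after the deed, outside the 45-day window, so it keeps its recording date.
E is an HOA assessment lien and takes priority over every other lien.
Among the remaining liens, by effective date: G (13 April 2020), B (31 October 2020), C (12 May 2021), A (9 February 2022), F (8 May 2022), D (17 July 2022).
D already ranks below E; the subordination has no effect.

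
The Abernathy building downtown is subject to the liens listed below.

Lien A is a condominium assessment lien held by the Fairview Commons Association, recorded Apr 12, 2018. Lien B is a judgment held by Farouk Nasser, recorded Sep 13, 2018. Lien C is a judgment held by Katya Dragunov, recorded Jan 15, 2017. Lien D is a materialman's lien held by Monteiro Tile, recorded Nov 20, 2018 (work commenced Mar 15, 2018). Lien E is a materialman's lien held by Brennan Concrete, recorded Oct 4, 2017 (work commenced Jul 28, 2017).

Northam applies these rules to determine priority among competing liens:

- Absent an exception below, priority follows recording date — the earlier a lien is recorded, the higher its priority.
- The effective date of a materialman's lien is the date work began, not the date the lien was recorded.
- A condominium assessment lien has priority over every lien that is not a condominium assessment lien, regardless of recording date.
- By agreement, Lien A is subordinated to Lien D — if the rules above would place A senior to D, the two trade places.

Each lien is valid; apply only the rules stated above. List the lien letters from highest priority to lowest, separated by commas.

Effective dates after the stated exceptions: D is treated as recorded Mar 15, 2018, the work-commencement date; E relates back to Jul 28, 2017 (work commenced).
A is a condominium assessment lien and takes priority over every other lien.
Remaining liens by effective date: C (Jan 15, 2017), E (Jul 28, 2017), D (Mar 15, 2018), B (Sep 13, 2018).
A is senior to D before the subordination, so the two trade places.

D, C, E, A, B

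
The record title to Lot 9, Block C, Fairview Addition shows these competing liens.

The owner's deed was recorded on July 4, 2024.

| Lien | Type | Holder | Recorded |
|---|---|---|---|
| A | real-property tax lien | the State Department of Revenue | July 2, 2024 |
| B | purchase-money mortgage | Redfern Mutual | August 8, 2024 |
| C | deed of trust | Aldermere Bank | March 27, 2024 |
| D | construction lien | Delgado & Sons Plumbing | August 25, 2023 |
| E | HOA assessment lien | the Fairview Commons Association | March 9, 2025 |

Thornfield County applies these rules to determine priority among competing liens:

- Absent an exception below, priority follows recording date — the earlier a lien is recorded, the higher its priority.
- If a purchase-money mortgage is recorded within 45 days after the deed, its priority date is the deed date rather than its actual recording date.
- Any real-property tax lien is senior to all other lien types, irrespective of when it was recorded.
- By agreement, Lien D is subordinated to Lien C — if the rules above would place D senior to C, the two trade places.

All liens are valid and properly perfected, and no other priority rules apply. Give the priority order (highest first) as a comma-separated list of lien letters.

Effective dates: B relates back to the deed date July 4, 2024.
A is a real-property tax lien and takes priority over every other lien.
Remaining liens by effective date: D (August 25, 2023), C (March 27, 2024), B (July 4, 2024), E (March 9, 2025).
The subordination applies — D was senior to C — so D and C swap.

A, C, D, B, E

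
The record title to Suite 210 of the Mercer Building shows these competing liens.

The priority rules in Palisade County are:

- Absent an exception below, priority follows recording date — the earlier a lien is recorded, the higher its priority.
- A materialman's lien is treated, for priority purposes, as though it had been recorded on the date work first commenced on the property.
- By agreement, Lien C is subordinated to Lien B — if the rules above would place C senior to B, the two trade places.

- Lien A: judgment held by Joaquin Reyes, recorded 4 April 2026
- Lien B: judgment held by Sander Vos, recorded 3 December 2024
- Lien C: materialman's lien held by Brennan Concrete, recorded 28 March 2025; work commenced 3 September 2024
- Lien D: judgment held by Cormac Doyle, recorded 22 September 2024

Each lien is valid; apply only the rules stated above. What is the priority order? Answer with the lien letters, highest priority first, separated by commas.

Effective dates: C is treated as recorded 3 September 2024, the work-commencement date.
By effective date, earliest first: C (3 September 2024), D (22 September 2024), B (3 December 2024), A (4 April 2026).
The subordination applies — C was senior to B — so C and B swap.

B, D, C, A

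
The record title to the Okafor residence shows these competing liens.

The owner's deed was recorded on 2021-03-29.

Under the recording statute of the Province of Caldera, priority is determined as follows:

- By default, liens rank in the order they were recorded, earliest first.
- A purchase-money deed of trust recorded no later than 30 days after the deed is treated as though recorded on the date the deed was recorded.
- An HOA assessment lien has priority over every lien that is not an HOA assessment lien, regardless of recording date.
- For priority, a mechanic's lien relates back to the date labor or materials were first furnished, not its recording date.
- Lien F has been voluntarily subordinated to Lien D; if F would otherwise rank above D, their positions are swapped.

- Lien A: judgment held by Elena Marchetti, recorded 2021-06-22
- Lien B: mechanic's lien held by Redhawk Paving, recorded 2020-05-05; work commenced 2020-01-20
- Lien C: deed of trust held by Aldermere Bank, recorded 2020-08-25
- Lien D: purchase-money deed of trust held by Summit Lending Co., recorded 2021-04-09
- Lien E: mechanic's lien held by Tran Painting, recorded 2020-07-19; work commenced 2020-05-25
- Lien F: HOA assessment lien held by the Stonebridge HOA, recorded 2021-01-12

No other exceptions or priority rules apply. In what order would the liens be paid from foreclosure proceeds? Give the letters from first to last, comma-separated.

Effective dates after the stated exceptions: B's effective date is 2020-01-20, when work began; D was recorded within the 30-day window, so its effective date is the deed date 2021-03-29; E is treated as recorded 2020-05-25, the work-commencement date.
F is an HOA assessment lien, so it outranks all other liens regardless of date.
The other liens, earliest effective date first: B (2020-01-20), E (2020-05-25), C (2020-08-25), D (2021-03-29), A (2021-06-22).
F would otherwise be senior to D, so under the subordination agreement F and D exchange positions.

D, B, E, C, F, A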